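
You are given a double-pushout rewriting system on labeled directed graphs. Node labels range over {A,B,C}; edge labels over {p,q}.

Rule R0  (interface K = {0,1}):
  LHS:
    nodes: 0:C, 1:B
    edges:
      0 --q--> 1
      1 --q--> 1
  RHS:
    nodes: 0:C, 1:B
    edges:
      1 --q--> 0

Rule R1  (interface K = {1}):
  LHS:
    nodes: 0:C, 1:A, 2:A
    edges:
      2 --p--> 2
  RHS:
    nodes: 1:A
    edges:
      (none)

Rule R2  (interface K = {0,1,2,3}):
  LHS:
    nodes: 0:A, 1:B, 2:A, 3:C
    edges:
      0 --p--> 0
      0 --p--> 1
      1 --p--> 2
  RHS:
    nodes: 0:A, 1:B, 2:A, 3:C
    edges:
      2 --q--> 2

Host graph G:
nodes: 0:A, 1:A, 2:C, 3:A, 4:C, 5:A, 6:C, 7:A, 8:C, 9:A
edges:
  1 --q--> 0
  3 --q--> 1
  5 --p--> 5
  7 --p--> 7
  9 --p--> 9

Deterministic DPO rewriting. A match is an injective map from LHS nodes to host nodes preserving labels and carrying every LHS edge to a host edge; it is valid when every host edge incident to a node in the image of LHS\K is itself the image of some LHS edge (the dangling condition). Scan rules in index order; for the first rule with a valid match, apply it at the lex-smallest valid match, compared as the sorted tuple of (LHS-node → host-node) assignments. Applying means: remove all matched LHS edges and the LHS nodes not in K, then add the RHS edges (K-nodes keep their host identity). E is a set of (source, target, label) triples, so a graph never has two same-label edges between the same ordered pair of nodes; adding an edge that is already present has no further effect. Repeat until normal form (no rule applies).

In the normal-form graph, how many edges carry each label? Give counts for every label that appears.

[0] host  ⇒  10 nodes, 5 edges  {1-q->0 3-q->1 5-p->5 7-p->7 9-p->9}
[1] R1 @ {0↦2, 1↦0, 2↦5}  ⇒  8 nodes, 4 edges  {1-q->0 3-q->1 7-p->7 9-p->9}
[2] R1 @ {0↦4, 1↦0, 2↦7}  ⇒  6 nodes, 3 edges  {1-q->0 3-q->1 9-p->9}
[3] R1 @ {0↦6, 1↦0, 2↦9}  ⇒  4 nodes, 2 edges  {1-q->0 3-q->1}
final graph: no rule applies after step 3
NF edges: [(1, 0, 'q'), (3, 1, 'q')]

Answer: q:2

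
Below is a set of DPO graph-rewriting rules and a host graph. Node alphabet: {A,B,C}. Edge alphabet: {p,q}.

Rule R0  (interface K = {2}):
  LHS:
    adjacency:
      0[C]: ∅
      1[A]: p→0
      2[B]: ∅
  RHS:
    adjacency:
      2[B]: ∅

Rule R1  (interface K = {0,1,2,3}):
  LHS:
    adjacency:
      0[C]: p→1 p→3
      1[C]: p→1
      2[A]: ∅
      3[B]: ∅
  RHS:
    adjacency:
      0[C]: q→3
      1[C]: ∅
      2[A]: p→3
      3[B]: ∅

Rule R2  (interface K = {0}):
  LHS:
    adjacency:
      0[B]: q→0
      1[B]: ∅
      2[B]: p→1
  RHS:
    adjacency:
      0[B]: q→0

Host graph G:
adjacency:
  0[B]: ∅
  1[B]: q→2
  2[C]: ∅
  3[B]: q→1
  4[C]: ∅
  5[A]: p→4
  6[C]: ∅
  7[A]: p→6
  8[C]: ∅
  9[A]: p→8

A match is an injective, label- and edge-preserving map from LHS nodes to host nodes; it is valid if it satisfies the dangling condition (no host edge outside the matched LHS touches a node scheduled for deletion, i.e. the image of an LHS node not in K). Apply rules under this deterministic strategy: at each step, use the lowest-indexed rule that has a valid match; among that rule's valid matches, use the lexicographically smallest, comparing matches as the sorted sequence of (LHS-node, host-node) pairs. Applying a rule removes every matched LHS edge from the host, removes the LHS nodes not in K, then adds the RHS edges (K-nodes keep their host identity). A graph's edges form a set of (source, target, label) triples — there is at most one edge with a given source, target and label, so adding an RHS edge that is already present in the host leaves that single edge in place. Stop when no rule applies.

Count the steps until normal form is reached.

Answer: 3

Rewrite trace:
[0] host  ⇒  10 nodes, 5 edges  {1-q->2 3-q->1 5-p->4 7-p->6 9-p->8}
[1] R0 @ {0↦4, 1↦5, 2↦0}  ⇒  8 nodes, 4 edges  {1-q->2 3-q->1 7-p->6 9-p->8}
[2] R0 @ {0↦6, 1↦7, 2↦0}  ⇒  6 nodes, 3 edges  {1-q->2 3-q->1 9-p->8}
[3] R0 @ {0↦8, 1↦9, 2↦0}  ⇒  4 nodes, 2 edges  {1-q->2 3-q->1}
final graph: no rule applies after step 3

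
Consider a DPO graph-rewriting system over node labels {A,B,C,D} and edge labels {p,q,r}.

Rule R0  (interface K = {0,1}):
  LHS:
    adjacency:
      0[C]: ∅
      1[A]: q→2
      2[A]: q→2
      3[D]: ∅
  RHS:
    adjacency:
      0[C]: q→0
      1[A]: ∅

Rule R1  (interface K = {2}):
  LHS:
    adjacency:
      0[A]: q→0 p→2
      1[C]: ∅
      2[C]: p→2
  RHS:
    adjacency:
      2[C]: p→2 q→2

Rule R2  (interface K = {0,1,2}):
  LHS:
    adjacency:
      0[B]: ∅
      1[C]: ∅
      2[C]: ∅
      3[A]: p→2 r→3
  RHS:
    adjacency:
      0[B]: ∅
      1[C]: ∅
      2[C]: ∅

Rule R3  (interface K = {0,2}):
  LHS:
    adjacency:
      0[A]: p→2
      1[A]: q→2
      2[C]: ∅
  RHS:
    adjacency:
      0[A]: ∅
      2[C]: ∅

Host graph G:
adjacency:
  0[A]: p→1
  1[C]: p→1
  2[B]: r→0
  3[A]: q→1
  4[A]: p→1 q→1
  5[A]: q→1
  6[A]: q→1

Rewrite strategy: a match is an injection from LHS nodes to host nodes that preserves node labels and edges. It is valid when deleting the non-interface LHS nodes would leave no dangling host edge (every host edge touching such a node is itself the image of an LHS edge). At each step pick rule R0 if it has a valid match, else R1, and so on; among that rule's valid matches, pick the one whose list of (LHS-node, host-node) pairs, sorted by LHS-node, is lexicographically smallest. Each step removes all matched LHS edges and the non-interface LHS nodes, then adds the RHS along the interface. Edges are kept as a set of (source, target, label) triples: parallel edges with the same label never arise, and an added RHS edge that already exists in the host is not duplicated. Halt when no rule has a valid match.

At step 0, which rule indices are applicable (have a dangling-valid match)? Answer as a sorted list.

R0: no valid match — LHS pattern not found
R1: no valid match — LHS pattern not found
R2: no valid match — LHS pattern not found
R3: 6 valid matches — {0↦0, 1↦3, 2↦1}, {0↦0, 1↦5, 2↦1}, {0↦0, 1↦6, 2↦1} (+3 more)

Answer: [R3]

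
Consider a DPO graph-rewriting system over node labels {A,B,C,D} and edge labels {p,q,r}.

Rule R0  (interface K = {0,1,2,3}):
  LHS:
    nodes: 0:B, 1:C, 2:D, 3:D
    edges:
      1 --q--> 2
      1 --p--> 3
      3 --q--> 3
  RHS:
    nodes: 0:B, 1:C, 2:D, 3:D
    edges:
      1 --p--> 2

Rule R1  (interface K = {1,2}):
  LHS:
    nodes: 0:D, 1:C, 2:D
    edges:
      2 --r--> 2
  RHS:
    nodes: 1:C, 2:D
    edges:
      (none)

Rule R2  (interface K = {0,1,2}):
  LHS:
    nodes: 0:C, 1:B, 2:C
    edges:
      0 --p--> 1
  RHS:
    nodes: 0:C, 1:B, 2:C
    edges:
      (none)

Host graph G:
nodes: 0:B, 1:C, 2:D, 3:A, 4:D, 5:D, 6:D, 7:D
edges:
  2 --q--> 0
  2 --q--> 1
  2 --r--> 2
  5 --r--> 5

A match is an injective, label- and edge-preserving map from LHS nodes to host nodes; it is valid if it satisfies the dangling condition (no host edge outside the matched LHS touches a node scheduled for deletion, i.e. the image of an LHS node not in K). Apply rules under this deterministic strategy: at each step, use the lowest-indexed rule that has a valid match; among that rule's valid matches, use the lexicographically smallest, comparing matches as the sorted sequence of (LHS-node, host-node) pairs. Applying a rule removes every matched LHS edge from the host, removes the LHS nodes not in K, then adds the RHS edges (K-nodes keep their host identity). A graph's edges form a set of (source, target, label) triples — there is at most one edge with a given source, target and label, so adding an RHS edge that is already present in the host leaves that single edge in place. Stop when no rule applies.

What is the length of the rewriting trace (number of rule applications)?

Answer: 2

Derivation:
initial: |V|=8 |E|=4  E = 2-q->0 2-q->1 2-r->2 5-r->5
step 1: apply R1 at {0↦4, 1↦1, 2↦2}  → |V|=7 |E|=3  E = 2-q->0 2-q->1 5-r->5
step 2: apply R1 at {0↦6, 1↦1, 2↦5}  → |V|=6 |E|=2  E = 2-q->0 2-q->1
final graph: no rule applies after step 2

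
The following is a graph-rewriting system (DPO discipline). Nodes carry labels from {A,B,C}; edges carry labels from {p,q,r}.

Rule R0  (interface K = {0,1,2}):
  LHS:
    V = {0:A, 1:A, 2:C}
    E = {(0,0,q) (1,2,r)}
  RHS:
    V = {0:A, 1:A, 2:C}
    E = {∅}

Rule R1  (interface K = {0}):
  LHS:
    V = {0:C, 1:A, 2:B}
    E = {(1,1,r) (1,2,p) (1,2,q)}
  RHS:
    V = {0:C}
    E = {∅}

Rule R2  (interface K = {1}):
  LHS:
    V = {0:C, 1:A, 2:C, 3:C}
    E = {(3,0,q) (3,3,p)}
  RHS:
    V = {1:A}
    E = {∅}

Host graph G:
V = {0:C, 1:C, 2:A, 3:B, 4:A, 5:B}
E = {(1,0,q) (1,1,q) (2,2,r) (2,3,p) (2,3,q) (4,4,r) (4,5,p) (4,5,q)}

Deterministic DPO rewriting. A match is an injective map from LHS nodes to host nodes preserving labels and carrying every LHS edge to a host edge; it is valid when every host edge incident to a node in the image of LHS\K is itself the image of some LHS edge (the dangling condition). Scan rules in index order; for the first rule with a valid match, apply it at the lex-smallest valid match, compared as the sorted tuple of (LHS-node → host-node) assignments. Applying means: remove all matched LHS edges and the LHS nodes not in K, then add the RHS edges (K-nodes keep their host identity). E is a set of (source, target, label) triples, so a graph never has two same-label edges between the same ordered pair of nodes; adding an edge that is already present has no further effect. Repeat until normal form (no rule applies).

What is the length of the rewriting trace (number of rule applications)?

Answer: 2

Steps:
start.  V:6 E:8  edges: 1-q->0 1-q->1 2-r->2 2-p->3 2-q->3 4-r->4 4-p->5 4-q->5
1. fire R1 via {0↦0, 1↦2, 2↦3}  →  V:4 E:5  edges: 1-q->0 1-q->1 4-r->4 4-p->5 4-q->5
2. fire R1 via {0↦0, 1↦4, 2↦5}  →  V:2 E:2  edges: 1-q->0 1-q->1
final graph: no rule applies after step 2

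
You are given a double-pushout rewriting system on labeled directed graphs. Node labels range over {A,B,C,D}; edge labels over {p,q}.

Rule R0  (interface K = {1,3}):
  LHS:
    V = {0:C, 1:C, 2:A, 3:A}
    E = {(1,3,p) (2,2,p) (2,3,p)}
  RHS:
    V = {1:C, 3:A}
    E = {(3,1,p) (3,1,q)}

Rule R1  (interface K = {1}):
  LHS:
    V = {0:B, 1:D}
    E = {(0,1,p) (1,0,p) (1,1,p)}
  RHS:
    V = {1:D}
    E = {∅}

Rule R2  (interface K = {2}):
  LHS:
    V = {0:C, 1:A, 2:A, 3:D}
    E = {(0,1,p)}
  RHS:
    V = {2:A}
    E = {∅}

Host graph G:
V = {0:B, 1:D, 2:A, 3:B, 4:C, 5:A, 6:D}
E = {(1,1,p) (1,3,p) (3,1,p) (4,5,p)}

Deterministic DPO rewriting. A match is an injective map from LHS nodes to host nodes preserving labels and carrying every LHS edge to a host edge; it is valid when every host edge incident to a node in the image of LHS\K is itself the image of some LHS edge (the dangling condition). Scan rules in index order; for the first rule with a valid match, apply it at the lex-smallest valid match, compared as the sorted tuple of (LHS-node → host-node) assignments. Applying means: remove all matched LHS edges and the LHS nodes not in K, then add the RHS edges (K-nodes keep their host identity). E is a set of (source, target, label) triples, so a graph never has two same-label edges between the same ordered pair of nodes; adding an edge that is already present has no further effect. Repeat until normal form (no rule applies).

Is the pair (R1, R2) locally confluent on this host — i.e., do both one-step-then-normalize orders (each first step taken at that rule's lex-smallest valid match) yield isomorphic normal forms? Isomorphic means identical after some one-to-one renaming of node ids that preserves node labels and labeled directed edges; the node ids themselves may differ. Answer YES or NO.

Answer: YES

Steps:
branch R1-first: apply at {0↦3, 1↦1} → |E|=1, then 1 more step(s) → NF |V|=3 |E|=0 V={0:B, 2:A, 6:D} E=∅
branch R2-first: apply at {0↦4, 1↦5, 2↦2, 3↦6} → |E|=3, then 1 more step(s) → NF |V|=3 |E|=0 V={0:B, 1:D, 2:A} E=∅
graphs isomorphic (equal up to label-preserving node renaming)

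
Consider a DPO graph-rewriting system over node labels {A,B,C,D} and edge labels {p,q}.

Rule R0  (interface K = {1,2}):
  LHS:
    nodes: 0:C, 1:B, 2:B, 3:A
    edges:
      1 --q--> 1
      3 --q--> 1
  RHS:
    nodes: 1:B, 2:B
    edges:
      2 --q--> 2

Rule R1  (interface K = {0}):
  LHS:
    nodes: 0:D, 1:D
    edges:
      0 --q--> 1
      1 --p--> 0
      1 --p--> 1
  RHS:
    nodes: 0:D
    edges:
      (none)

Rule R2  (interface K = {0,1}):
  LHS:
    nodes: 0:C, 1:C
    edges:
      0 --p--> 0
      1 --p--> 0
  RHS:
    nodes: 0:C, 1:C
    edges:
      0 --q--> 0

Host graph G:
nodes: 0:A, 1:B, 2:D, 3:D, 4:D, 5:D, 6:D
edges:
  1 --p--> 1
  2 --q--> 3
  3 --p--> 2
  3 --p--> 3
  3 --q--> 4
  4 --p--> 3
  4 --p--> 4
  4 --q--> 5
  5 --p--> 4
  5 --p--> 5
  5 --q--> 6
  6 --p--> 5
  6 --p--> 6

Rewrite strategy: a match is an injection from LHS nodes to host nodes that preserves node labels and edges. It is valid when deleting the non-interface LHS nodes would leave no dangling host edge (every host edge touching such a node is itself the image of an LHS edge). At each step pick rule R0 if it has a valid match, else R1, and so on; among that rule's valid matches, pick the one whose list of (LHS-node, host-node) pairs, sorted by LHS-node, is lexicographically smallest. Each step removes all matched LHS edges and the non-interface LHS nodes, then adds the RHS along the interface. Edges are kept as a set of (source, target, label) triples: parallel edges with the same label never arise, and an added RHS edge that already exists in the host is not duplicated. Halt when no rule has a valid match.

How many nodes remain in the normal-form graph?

Answer: 3

Steps:
start.  V:7 E:13  edges: 1-p->1 2-q->3 3-p->2 3-p->3 3-q->4 4-p->3 4-p->4 4-q->5 5-p->4 5-p->5 5-q->6 6-p->5 6-p->6
1. fire R1 via {0↦5, 1↦6}  →  V:6 E:10  edges: 1-p->1 2-q->3 3-p->2 3-p->3 3-q->4 4-p->3 4-p->4 4-q->5 5-p->4 5-p->5
2. fire R1 via {0↦4, 1↦5}  →  V:5 E:7  edges: 1-p->1 2-q->3 3-p->2 3-p->3 3-q->4 4-p->3 4-p->4
3. fire R1 via {0↦3, 1↦4}  →  V:4 E:4  edges: 1-p->1 2-q->3 3-p->2 3-p->3
4. fire R1 via {0↦2, 1↦3}  →  V:3 E:1  edges: 1-p->1
final graph: no rule applies after step 4
NF nodes: {0:A, 1:B, 2:D}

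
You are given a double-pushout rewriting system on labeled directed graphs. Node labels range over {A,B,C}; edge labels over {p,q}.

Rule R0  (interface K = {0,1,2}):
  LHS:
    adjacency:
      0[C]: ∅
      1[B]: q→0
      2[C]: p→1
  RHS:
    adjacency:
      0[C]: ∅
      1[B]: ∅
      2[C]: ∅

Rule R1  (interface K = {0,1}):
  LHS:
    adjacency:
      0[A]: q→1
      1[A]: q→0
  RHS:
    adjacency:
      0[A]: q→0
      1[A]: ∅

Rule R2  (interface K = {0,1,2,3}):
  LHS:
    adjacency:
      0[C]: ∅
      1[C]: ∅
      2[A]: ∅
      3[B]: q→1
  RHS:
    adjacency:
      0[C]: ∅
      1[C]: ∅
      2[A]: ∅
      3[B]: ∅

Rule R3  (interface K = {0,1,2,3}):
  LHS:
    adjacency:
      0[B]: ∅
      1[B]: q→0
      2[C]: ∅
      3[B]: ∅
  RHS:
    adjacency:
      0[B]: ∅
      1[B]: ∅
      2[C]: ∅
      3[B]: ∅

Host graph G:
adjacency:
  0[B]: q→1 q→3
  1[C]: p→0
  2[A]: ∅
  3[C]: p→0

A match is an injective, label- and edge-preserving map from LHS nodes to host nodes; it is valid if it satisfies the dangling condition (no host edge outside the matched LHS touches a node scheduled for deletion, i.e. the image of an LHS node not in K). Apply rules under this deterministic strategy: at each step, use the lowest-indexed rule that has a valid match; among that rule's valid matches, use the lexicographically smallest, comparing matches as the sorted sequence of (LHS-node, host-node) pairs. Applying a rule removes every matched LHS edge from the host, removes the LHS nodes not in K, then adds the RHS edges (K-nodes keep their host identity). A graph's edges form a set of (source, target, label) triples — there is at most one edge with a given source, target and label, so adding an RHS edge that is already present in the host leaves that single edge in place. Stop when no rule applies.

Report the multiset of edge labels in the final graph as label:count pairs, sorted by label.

[0] host  ⇒  4 nodes, 4 edges  {0-q->1 0-q->3 1-p->0 3-p->0}
[1] R0 @ {0↦1, 1↦0, 2↦3}  ⇒  4 nodes, 2 edges  {0-q->3 1-p->0}
[2] R0 @ {0↦3, 1↦0, 2↦1}  ⇒  4 nodes, 0 edges  {∅}
final graph: no rule applies after step 2
NF edges: []

Answer: (no edges)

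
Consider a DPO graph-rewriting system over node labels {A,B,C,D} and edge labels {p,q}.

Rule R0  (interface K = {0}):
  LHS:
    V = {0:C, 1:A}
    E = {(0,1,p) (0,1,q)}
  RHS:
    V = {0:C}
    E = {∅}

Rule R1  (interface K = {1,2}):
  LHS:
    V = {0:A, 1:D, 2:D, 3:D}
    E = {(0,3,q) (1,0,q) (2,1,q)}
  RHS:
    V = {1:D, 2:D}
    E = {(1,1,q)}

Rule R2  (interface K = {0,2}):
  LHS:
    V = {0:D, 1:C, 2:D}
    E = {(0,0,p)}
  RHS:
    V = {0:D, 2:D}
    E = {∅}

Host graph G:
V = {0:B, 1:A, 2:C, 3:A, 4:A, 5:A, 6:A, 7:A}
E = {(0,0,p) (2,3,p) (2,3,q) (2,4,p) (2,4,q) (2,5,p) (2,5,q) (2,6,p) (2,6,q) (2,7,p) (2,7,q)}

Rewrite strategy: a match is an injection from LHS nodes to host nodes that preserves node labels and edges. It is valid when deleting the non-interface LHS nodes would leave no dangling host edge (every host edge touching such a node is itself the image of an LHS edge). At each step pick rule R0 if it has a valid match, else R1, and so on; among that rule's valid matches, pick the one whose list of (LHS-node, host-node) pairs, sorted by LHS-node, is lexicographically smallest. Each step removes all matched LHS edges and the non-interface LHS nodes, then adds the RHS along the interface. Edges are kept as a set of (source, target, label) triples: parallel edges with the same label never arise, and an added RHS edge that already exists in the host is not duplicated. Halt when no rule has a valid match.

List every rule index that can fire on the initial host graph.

Answer: [R0]

Steps:
R0: 5 valid matches — {0↦2, 1↦3}, {0↦2, 1↦4}, {0↦2, 1↦5} (+2 more)
R1: no valid match — LHS pattern not found
R2: no valid match — LHS pattern not found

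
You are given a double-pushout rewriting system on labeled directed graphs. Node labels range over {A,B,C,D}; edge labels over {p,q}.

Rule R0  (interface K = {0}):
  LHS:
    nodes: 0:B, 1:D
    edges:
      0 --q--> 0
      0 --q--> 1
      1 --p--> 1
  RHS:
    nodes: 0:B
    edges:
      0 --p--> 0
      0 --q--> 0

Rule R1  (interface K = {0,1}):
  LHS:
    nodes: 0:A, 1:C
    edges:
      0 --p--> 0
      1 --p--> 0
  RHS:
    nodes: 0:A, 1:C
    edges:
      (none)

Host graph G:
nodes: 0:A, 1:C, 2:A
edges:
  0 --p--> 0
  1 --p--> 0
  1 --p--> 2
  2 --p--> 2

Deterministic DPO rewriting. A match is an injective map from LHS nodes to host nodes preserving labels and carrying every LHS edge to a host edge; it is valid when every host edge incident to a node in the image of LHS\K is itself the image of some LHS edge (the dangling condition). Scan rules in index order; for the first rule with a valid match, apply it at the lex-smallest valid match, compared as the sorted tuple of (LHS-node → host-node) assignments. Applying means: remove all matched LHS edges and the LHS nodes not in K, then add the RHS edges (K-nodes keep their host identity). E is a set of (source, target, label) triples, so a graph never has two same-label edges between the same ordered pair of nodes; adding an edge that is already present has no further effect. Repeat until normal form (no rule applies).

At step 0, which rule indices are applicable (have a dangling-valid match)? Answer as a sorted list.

R0: no valid match — LHS pattern not found
R1: 2 valid matches — {0↦0, 1↦1}, {0↦2, 1↦1}

Answer: [R1]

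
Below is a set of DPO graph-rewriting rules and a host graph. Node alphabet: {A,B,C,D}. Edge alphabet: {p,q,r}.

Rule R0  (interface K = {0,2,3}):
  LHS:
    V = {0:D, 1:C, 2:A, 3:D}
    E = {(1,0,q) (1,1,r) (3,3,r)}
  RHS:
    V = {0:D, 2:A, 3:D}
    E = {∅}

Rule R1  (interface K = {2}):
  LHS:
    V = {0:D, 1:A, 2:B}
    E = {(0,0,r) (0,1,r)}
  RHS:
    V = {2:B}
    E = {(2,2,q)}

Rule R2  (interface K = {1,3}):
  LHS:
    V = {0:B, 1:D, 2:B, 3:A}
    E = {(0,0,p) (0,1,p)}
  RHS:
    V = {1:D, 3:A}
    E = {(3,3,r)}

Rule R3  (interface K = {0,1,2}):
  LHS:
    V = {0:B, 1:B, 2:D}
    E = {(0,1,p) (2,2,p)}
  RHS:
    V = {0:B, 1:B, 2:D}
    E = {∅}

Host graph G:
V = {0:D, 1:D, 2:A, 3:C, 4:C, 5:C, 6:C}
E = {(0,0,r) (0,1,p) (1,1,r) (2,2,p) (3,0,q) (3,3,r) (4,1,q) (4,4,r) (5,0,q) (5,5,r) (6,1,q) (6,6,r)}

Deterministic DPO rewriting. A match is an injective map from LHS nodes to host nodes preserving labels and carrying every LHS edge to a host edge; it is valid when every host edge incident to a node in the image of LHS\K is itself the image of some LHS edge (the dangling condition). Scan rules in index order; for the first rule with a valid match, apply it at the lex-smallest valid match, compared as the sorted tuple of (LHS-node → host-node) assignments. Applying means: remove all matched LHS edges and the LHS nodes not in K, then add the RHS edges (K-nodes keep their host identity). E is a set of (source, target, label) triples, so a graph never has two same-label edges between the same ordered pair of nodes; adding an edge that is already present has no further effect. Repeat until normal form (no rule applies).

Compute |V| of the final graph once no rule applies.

Answer: 5

Steps:
[0] host  ⇒  7 nodes, 12 edges  {0-r->0 0-p->1 1-r->1 2-p->2 3-q->0 3-r->3 4-q->1 4-r->4 5-q->0 5-r->5 6-q->1 6-r->6}
[1] R0 @ {0↦0, 1↦3, 2↦2, 3↦1}  ⇒  6 nodes, 9 edges  {0-r->0 0-p->1 2-p->2 4-q->1 4-r->4 5-q->0 5-r->5 6-q->1 6-r->6}
[2] R0 @ {0↦1, 1↦4, 2↦2, 3↦0}  ⇒  5 nodes, 6 edges  {0-p->1 2-p->2 5-q->0 5-r->5 6-q->1 6-r->6}
final graph: no rule applies after step 2
NF nodes: {0:D, 1:D, 2:A, 5:C, 6:C}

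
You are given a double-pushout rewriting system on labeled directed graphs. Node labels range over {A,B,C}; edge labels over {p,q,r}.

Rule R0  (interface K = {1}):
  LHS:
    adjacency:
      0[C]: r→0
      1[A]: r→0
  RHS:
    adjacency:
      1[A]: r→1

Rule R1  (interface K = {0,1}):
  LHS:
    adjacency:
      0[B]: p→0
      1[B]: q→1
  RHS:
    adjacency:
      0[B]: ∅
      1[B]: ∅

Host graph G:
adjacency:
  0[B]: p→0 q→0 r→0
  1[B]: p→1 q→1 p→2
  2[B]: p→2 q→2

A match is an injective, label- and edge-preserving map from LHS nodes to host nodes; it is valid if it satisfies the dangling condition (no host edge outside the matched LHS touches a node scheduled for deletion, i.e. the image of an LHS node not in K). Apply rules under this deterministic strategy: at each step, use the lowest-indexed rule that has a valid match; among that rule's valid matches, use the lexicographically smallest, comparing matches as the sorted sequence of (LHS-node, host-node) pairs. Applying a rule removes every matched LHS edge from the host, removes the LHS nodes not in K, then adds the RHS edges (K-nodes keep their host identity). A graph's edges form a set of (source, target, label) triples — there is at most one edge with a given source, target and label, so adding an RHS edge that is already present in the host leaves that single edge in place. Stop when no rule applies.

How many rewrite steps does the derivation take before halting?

Answer: 2

Derivation:
start.  V:3 E:8  edges: 0-p->0 0-q->0 0-r->0 1-p->1 1-q->1 1-p->2 2-p->2 2-q->2
1. fire R1 via {0↦0, 1↦1}  →  V:3 E:6  edges: 0-q->0 0-r->0 1-p->1 1-p->2 2-p->2 2-q->2
2. fire R1 via {0↦1, 1↦0}  →  V:3 E:4  edges: 0-r->0 1-p->2 2-p->2 2-q->2
halt: no rule applies after step 2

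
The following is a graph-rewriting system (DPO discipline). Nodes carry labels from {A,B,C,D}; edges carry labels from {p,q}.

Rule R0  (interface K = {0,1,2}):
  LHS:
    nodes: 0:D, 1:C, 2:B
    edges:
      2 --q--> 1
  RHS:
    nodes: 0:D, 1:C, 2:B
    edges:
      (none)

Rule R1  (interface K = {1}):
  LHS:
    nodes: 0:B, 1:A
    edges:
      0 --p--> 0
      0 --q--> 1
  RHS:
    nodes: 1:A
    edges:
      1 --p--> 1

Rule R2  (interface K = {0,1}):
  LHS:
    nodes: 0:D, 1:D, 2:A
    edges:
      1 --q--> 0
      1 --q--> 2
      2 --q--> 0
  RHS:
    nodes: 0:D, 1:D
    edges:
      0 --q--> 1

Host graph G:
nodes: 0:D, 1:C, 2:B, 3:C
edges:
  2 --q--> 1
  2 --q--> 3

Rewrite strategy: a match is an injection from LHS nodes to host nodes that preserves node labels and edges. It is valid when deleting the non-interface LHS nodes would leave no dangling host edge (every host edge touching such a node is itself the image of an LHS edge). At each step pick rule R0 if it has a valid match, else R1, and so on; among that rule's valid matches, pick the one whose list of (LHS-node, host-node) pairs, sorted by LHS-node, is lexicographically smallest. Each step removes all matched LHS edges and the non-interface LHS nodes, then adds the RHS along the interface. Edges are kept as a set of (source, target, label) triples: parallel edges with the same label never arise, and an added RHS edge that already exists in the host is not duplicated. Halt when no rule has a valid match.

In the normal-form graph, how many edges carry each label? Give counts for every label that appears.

[0] host  ⇒  4 nodes, 2 edges  {2-q->1 2-q->3}
[1] R0 @ {0↦0, 1↦1, 2↦2}  ⇒  4 nodes, 1 edges  {2-q->3}
[2] R0 @ {0↦0, 1↦3, 2↦2}  ⇒  4 nodes, 0 edges  {∅}
normal form: no rule applies after step 2
NF edges: []

Answer: (no edges)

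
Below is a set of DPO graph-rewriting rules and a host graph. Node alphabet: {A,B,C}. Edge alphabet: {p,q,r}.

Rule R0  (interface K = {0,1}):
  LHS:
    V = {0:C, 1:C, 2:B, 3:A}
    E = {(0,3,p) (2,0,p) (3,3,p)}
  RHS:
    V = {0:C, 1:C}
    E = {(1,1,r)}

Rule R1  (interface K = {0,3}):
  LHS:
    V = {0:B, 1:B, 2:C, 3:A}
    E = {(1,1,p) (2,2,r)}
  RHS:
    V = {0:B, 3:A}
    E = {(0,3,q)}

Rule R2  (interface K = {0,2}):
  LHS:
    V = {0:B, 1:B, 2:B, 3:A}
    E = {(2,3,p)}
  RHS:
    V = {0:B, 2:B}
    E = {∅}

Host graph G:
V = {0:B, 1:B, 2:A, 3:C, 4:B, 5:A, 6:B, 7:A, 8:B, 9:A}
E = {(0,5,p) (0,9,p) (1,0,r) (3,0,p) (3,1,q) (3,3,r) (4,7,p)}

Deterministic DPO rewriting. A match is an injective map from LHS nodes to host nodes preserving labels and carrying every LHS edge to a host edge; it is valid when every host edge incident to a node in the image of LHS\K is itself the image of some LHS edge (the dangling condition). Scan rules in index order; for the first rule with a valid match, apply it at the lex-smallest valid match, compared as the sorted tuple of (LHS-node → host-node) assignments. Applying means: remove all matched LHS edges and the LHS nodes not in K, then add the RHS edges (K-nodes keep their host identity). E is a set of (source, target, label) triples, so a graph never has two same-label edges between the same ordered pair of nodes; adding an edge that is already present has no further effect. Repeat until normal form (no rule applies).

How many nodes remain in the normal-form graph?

Answer: 4

Steps:
[0] host  ⇒  10 nodes, 7 edges  {0-p->5 0-p->9 1-r->0 3-p->0 3-q->1 3-r->3 4-p->7}
[1] R2 @ {0↦0, 1↦6, 2↦4, 3↦7}  ⇒  8 nodes, 6 edges  {0-p->5 0-p->9 1-r->0 3-p->0 3-q->1 3-r->3}
[2] R2 @ {0↦1, 1↦4, 2↦0, 3↦5}  ⇒  6 nodes, 5 edges  {0-p->9 1-r->0 3-p->0 3-q->1 3-r->3}
[3] R2 @ {0↦1, 1↦8, 2↦0, 3↦9}  ⇒  4 nodes, 4 edges  {1-r->0 3-p->0 3-q->1 3-r->3}
final graph: no rule applies after step 3
NF nodes: {0:B, 1:B, 2:A, 3:C}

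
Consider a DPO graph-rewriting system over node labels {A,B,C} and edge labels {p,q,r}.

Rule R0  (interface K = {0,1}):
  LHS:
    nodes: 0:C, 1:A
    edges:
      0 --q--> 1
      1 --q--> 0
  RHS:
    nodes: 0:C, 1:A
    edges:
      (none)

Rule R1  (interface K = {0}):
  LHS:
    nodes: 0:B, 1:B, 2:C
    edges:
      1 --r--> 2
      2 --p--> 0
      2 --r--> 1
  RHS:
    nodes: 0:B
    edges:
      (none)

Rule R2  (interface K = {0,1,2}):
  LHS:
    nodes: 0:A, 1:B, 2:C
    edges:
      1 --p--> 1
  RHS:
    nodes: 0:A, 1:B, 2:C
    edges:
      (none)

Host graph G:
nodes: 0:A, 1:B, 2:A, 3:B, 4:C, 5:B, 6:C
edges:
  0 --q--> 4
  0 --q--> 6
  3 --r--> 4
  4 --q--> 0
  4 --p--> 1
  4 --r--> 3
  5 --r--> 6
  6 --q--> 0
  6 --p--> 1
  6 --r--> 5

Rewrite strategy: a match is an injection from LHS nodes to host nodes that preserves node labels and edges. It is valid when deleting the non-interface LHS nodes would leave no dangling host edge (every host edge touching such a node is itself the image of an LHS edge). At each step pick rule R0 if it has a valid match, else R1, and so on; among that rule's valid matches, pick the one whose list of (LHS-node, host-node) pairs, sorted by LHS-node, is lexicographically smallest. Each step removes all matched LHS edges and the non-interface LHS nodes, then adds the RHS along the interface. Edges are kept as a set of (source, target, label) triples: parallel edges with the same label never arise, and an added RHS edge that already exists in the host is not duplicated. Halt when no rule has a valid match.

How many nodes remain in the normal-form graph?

Answer: 3

Steps:
initial: |V|=7 |E|=10  E = 0-q->4 0-q->6 3-r->4 4-q->0 4-p->1 4-r->3 5-r->6 6-q->0 6-p->1 6-r->5
step 1: apply R0 at {0↦4, 1↦0}  → |V|=7 |E|=8  E = 0-q->6 3-r->4 4-p->1 4-r->3 5-r->6 6-q->0 6-p->1 6-r->5
step 2: apply R0 at {0↦6, 1↦0}  → |V|=7 |E|=6  E = 3-r->4 4-p->1 4-r->3 5-r->6 6-p->1 6-r->5
step 3: apply R1 at {0↦1, 1↦3, 2↦4}  → |V|=5 |E|=3  E = 5-r->6 6-p->1 6-r->5
step 4: apply R1 at {0↦1, 1↦5, 2↦6}  → |V|=3 |E|=0  E = ∅
final graph: no rule applies after step 4
NF nodes: {0:A, 1:B, 2:A}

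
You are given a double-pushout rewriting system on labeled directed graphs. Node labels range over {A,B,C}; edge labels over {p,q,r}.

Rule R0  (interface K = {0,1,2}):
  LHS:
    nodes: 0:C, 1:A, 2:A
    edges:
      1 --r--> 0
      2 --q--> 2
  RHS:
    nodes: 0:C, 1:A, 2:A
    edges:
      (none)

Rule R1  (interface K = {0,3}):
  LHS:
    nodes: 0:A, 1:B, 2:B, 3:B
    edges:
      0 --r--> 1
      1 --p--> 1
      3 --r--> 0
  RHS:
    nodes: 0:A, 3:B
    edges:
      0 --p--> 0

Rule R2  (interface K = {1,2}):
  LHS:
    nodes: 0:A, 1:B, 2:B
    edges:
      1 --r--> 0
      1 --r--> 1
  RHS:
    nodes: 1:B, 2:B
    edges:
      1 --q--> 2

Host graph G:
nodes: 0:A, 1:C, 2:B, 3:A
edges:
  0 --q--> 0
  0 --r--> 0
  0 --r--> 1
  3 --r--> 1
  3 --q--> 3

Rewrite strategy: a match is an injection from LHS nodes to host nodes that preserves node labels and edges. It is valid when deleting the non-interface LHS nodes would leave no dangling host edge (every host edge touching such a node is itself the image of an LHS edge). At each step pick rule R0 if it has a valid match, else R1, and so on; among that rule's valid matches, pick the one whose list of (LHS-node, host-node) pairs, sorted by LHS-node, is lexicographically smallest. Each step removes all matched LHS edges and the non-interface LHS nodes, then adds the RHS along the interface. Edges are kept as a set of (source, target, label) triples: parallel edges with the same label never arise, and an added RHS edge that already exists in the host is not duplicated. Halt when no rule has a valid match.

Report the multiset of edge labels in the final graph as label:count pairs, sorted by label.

Answer: r:1

Rewrite trace:
[0] host  ⇒  4 nodes, 5 edges  {0-q->0 0-r->0 0-r->1 3-r->1 3-q->3}
[1] R0 @ {0↦1, 1↦0, 2↦3}  ⇒  4 nodes, 3 edges  {0-q->0 0-r->0 3-r->1}
[2] R0 @ {0↦1, 1↦3, 2↦0}  ⇒  4 nodes, 1 edges  {0-r->0}
halt: no rule applies after step 2
NF edges: [(0, 0, 'r')]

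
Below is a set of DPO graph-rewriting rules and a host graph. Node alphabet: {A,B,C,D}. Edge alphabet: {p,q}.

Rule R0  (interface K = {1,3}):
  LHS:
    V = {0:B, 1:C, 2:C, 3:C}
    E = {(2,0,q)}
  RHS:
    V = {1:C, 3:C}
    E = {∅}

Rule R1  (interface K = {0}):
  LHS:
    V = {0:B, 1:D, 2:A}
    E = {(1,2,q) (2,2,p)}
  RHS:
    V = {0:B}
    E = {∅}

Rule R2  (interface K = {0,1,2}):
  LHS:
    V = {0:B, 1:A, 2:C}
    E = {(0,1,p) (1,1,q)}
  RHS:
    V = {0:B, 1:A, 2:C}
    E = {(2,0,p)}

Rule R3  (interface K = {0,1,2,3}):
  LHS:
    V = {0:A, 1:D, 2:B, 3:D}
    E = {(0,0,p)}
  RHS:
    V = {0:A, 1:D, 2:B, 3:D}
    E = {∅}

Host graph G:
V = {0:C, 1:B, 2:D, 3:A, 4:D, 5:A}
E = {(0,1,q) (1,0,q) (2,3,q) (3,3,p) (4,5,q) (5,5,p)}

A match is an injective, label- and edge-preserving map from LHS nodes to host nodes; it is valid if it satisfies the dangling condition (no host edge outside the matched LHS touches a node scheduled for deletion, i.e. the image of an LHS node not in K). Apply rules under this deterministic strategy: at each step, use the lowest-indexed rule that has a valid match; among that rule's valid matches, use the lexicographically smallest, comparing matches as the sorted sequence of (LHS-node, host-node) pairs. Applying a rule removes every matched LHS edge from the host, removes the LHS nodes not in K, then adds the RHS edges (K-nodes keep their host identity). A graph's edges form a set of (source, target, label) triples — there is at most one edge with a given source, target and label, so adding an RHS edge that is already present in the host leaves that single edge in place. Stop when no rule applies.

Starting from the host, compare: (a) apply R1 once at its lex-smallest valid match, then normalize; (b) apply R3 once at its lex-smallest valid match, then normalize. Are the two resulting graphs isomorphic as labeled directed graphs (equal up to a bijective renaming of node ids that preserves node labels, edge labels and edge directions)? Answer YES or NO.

branch R1-first: apply at {0↦1, 1↦2, 2↦3} → |E|=4, then 1 more step(s) → NF |V|=2 |E|=2 V={0:C, 1:B} E=0-q->1 1-q->0
branch R3-first: apply at {0↦3, 1↦2, 2↦1, 3↦4} → |E|=5, then 1 more step(s) → NF |V|=4 |E|=3 V={0:C, 1:B, 2:D, 3:A} E=0-q->1 1-q->0 2-q->3
graphs not isomorphic

Answer: NO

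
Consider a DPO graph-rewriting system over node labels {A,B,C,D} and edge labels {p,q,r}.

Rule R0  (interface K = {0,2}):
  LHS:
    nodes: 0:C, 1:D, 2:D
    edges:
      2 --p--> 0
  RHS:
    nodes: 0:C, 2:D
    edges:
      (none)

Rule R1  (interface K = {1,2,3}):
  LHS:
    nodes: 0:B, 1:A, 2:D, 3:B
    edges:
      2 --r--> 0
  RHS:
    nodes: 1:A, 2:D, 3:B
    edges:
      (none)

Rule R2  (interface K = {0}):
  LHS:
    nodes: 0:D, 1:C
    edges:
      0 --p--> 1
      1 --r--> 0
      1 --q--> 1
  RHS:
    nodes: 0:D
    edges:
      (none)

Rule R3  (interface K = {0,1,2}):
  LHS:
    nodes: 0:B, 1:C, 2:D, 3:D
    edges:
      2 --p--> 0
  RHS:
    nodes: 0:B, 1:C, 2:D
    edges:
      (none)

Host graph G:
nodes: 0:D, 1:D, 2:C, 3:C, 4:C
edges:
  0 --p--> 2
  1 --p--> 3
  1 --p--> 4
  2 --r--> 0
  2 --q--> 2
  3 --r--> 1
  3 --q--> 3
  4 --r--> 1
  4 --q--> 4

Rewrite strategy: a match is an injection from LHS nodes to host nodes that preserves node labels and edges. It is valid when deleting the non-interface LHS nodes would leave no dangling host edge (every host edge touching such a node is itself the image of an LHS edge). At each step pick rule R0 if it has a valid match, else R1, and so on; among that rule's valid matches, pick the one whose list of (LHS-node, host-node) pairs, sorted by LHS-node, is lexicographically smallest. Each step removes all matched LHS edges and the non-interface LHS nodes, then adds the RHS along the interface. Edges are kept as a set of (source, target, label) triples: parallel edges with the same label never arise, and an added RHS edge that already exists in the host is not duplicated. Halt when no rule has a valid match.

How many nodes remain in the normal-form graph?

Answer: 2

Steps:
initial: |V|=5 |E|=9  E = 0-p->2 1-p->3 1-p->4 2-r->0 2-q->2 3-r->1 3-q->3 4-r->1 4-q->4
step 1: apply R2 at {0↦0, 1↦2}  → |V|=4 |E|=6  E = 1-p->3 1-p->4 3-r->1 3-q->3 4-r->1 4-q->4
step 2: apply R0 at {0↦3, 1↦0, 2↦1}  → |V|=3 |E|=5  E = 1-p->4 3-r->1 3-q->3 4-r->1 4-q->4
step 3: apply R2 at {0↦1, 1↦4}  → |V|=2 |E|=2  E = 3-r->1 3-q->3
final graph: no rule applies after step 3
NF nodes: {1:D, 3:C}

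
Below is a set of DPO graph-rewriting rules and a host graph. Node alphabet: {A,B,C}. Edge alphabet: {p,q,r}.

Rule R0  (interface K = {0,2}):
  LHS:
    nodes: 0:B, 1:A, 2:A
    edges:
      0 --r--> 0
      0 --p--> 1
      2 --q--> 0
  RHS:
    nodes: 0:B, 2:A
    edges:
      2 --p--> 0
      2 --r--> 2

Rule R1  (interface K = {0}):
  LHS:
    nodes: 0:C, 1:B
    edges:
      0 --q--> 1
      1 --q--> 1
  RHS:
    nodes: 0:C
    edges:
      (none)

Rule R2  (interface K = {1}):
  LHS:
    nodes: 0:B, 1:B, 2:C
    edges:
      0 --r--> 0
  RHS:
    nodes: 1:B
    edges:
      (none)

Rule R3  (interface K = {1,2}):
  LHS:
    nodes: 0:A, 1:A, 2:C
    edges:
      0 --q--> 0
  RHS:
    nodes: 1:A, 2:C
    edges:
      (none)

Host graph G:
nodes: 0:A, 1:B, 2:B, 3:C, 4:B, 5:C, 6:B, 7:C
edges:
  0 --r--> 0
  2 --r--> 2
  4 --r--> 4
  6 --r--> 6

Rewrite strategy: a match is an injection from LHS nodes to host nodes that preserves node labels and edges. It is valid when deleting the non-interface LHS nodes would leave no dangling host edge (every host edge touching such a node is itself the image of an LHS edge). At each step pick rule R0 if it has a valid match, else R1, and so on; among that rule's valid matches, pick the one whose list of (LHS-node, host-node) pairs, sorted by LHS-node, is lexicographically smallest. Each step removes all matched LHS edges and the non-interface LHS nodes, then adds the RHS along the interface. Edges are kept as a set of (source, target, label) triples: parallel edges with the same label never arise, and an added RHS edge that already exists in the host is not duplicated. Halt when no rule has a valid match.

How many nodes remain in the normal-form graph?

start.  V:8 E:4  edges: 0-r->0 2-r->2 4-r->4 6-r->6
1. fire R2 via {0↦2, 1↦1, 2↦3}  →  V:6 E:3  edges: 0-r->0 4-r->4 6-r->6
2. fire R2 via {0↦4, 1↦1, 2↦5}  →  V:4 E:2  edges: 0-r->0 6-r->6
3. fire R2 via {0↦6, 1↦1, 2↦7}  →  V:2 E:1  edges: 0-r->0
normal form: no rule applies after step 3
NF nodes: {0:A, 1:B}

Answer: 2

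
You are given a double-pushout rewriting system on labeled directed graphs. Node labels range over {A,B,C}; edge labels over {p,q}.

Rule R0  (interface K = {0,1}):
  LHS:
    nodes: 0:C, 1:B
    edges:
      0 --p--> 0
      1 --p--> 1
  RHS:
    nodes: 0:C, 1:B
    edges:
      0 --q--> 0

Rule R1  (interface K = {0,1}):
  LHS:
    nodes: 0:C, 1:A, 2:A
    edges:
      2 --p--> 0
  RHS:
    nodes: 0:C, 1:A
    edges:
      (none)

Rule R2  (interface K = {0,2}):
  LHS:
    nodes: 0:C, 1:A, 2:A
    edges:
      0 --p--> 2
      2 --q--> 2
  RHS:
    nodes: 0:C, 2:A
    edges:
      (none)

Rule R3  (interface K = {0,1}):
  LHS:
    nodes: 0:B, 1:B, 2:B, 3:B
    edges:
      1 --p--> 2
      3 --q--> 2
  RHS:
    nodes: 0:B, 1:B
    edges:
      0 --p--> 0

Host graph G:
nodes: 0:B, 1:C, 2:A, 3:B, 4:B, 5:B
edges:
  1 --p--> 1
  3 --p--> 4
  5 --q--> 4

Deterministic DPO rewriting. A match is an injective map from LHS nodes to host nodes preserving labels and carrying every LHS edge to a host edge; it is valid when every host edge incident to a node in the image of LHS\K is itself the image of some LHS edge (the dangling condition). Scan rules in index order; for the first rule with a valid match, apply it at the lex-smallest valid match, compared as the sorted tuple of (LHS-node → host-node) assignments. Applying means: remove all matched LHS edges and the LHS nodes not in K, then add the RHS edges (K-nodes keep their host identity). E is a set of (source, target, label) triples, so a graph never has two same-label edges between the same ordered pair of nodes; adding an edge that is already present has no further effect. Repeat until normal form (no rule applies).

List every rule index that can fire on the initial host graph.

Answer: [R3]

Derivation:
R0: no valid match — LHS pattern not found
R1: no valid match — LHS pattern not found
R2: no valid match — LHS pattern not found
R3: 1 valid match — {0↦0, 1↦3, 2↦4, 3↦5}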